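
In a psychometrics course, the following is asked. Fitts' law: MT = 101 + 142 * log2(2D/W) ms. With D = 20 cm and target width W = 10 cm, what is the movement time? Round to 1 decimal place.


MT = 101 + 142 * log2(2*20/10)
2D/W = 4.0
log2(4.0) = 2.0
MT = 101 + 142 * 2.0
= 385.0 ms


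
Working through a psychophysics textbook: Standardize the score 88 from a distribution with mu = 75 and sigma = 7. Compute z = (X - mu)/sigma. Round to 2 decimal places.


z = (X - mu) / sigma
= (88 - 75) / 7
= 13 / 7
= 1.86


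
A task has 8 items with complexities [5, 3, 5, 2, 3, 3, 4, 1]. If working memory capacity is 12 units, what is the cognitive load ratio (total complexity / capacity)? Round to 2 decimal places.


Total complexity = 5 + 3 + 5 + 2 + 3 + 3 + 4 + 1 = 26
Load = total / capacity = 26 / 12
= 2.17


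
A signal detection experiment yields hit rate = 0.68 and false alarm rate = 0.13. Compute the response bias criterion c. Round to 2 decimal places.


c = -0.5 * (z(HR) + z(FAR))
z(0.68) = 0.4677
z(0.13) = -1.1264
c = -0.5 * (0.4677 + -1.1264)
= -0.5 * -0.6587
= 0.33


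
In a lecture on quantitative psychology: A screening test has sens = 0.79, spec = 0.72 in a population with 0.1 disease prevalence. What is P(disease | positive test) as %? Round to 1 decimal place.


PPV = (sens * prev) / (sens * prev + (1-spec) * (1-prev))
Numerator = 0.79 * 0.1 = 0.079
P(positive and no disease) = (1 - spec) * (1 - prev) = (1 - 0.72) * (1 - 0.1) = 0.252
Denominator = 0.079 + 0.252 = 0.331
PPV = 0.079 / 0.331 = 0.238671
As percentage = 23.9


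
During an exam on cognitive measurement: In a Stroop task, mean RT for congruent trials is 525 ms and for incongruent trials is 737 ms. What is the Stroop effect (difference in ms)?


Stroop effect = RT(incongruent) - RT(congruent)
= 737 - 525
= 212 ms


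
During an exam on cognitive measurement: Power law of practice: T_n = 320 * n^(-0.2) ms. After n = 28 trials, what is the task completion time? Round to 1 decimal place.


T_n = 320 * 28^(-0.2)
28^(-0.2) = 0.513533
T_n = 320 * 0.513533
= 164.3 ms


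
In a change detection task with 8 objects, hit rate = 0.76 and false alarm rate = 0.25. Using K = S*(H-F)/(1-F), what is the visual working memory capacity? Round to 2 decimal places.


K = S * (H - F) / (1 - F)
H - F = 0.51
1 - F = 0.75
K = 8 * 0.51 / 0.75
= 5.44


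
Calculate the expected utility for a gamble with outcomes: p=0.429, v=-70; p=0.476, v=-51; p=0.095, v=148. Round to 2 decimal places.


EU = sum(p_i * v_i)
0.429 * -70 = -30.03
0.476 * -51 = -24.276
0.095 * 148 = 14.06
EU = -30.03 + -24.276 + 14.06
= -40.25


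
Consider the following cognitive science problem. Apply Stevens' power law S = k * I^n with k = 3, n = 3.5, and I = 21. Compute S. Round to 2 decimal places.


S = 3 * 21^3.5
21^3.5 = 42439.2335
S = 3 * 42439.2335
= 127317.70


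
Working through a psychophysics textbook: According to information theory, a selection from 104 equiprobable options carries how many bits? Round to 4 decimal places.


H = log2(n)
H = log2(104)
= 6.7004


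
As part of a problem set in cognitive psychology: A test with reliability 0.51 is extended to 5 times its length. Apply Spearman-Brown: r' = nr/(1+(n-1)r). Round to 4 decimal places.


r_new = n*r / (1 + (n-1)*r)
Numerator = 5 * 0.51 = 2.55
Denominator = 1 + 4 * 0.51 = 3.04
r_new = 2.55 / 3.04
= 0.8388


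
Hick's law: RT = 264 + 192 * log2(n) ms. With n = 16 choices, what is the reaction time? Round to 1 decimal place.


RT = 264 + 192 * log2(16)
log2(16) = 4.0
RT = 264 + 192 * 4.0
= 264 + 768.0
= 1032.0 ms


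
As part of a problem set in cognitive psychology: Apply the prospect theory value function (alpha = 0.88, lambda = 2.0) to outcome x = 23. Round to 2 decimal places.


Since x = 23 >= 0, use v(x) = x^0.88
23^0.88 = 15.7878
v(23) = 15.79


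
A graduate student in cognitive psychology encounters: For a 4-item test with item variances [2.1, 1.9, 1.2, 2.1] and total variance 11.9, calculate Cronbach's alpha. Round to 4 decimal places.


alpha = (k/(k-1)) * (1 - sum(s_i^2)/s_total^2)
sum(item variances) = 7.3
k/(k-1) = 4/3 = 1.333333
1 - 7.3/11.9 = 1 - 0.613445 = 0.386555
alpha = 1.333333 * 0.386555
= 0.5154


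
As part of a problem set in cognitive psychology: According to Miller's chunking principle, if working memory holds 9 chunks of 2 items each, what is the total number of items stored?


Total items = chunks * items_per_chunk
= 9 * 2
= 18


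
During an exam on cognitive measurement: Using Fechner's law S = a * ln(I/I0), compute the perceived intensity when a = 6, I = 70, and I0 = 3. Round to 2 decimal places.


S = 6 * ln(70/3)
I/I0 = 23.333333
ln(23.333333) = 3.1499
S = 6 * 3.1499
= 18.90


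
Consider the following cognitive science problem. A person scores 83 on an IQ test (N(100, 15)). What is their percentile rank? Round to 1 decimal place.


z = (IQ - mean) / SD
z = (83 - 100) / 15 = -1.1333
Percentile = Phi(-1.1333) * 100
Phi(-1.1333) = 0.128544
= 12.9


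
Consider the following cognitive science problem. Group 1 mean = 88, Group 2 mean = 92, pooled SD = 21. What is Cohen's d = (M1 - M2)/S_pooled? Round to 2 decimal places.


Cohen's d = (M1 - M2) / S_pooled
= (88 - 92) / 21
= -4 / 21
= -0.19


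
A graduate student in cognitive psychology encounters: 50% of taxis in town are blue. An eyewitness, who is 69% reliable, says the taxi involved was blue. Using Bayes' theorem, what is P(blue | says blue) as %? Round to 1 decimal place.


P(blue | says blue) = P(says blue | blue)*P(blue) / [P(says blue | blue)*P(blue) + P(says blue | not blue)*P(not blue)]
Numerator = 0.69 * 0.5 = 0.345
False identification = 0.31 * 0.5 = 0.155
P = 0.345 / (0.345 + 0.155)
= 0.345 / 0.5
As percentage = 69.0


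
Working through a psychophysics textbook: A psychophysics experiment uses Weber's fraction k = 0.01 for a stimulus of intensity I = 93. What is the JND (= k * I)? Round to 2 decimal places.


JND = k * I
JND = 0.01 * 93
= 0.93


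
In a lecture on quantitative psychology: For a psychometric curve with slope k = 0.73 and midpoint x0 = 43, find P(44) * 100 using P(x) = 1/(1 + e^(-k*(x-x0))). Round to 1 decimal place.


P(x) = 1/(1 + e^(-0.73*(44 - 43)))
Exponent = -0.73 * 1 = -0.73
e^(-0.73) = 0.481909
P = 1/(1 + 0.481909) = 0.674805
Percentage = 67.5


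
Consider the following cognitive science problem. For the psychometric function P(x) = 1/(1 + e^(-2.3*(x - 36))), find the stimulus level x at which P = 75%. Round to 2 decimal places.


At P = 0.75: 0.75 = 1/(1 + e^(-k*(x-x0)))
Solving: e^(-k*(x-x0)) = 1/3
x = x0 + ln(3)/k
ln(3) = 1.0986
x = 36 + 1.0986/2.3
= 36 + 0.4777
= 36.48


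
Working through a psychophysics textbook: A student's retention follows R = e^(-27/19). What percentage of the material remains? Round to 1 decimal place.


R = e^(-t/S)
-t/S = -27/19 = -1.421053
R = e^(-1.421053) = 0.24146
Percentage = 0.24146 * 100
= 24.1


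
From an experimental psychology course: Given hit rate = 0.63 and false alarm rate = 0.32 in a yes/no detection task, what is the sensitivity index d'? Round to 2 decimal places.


d' = z(HR) - z(FAR)
z(0.63) = 0.3319
z(0.32) = -0.4677
d' = 0.3319 - -0.4677
= 0.80


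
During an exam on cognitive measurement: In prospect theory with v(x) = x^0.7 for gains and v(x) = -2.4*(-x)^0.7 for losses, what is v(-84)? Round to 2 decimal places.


Since x = -84 < 0, use v(x) = -lambda*(-x)^alpha
(-x) = 84
84^0.7 = 22.2329
v(-84) = -2.4 * 22.2329
= -53.36


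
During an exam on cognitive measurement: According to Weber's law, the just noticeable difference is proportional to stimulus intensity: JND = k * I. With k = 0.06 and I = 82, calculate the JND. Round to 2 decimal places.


JND = k * I
JND = 0.06 * 82
= 4.92


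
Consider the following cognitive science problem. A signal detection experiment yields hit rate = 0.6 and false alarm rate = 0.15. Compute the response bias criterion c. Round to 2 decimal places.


c = -0.5 * (z(HR) + z(FAR))
z(0.6) = 0.2533
z(0.15) = -1.0364
c = -0.5 * (0.2533 + -1.0364)
= -0.5 * -0.7831
= 0.39


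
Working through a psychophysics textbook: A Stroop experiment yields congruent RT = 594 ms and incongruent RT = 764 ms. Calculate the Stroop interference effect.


Stroop effect = RT(incongruent) - RT(congruent)
= 764 - 594
= 170 ms


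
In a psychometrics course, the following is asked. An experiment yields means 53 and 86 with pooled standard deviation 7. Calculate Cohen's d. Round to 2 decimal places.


Cohen's d = (M1 - M2) / S_pooled
= (53 - 86) / 7
= -33 / 7
= -4.71


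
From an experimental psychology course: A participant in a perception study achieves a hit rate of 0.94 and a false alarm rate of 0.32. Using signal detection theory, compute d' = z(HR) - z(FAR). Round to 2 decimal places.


d' = z(HR) - z(FAR)
z(0.94) = 1.5548
z(0.32) = -0.4677
d' = 1.5548 - -0.4677
= 2.02


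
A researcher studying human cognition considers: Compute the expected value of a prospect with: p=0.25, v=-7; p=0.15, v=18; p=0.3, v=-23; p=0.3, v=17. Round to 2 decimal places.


EU = sum(p_i * v_i)
0.25 * -7 = -1.75
0.15 * 18 = 2.7
0.3 * -23 = -6.9
0.3 * 17 = 5.1
EU = -1.75 + 2.7 + -6.9 + 5.1
= -0.85


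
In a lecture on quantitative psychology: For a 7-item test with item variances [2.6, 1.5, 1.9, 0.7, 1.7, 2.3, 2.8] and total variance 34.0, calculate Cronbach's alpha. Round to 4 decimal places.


alpha = (k/(k-1)) * (1 - sum(s_i^2)/s_total^2)
sum(item variances) = 13.5
k/(k-1) = 7/6 = 1.166667
1 - 13.5/34.0 = 1 - 0.397059 = 0.602941
alpha = 1.166667 * 0.602941
= 0.7034


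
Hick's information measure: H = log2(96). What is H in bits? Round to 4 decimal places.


H = log2(n)
H = log2(96)
= 6.5850


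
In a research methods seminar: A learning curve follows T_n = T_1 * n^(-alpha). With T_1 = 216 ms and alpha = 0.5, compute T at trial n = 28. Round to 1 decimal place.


T_n = 216 * 28^(-0.5)
28^(-0.5) = 0.188982
T_n = 216 * 0.188982
= 40.8 ms


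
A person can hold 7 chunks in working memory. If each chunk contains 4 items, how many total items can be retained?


Total items = chunks * items_per_chunk
= 7 * 4
= 28


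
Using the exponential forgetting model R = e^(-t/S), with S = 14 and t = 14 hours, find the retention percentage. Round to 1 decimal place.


R = e^(-t/S)
-t/S = -14/14 = -1.0
R = e^(-1.0) = 0.367879
Percentage = 0.367879 * 100
= 36.8


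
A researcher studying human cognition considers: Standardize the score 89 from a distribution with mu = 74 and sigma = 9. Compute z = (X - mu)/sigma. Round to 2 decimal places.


z = (X - mu) / sigma
= (89 - 74) / 9
= 15 / 9
= 1.67


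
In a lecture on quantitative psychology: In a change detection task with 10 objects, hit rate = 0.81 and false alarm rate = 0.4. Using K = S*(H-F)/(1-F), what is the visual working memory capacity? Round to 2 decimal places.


K = S * (H - F) / (1 - F)
H - F = 0.41
1 - F = 0.6
K = 10 * 0.41 / 0.6
= 6.83


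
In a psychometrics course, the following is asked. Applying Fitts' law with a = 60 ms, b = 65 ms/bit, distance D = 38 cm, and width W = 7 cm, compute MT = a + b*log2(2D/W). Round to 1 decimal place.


MT = 60 + 65 * log2(2*38/7)
2D/W = 10.857143
log2(10.857143) = 3.4406
MT = 60 + 65 * 3.4406
= 283.6 ms


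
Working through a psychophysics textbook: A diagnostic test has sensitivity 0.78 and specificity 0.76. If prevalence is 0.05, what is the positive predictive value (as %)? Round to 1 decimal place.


PPV = (sens * prev) / (sens * prev + (1-spec) * (1-prev))
Numerator = 0.78 * 0.05 = 0.039
P(positive and no disease) = (1 - spec) * (1 - prev) = (1 - 0.76) * (1 - 0.05) = 0.228
Denominator = 0.039 + 0.228 = 0.267
PPV = 0.039 / 0.267 = 0.146067
As percentage = 14.6


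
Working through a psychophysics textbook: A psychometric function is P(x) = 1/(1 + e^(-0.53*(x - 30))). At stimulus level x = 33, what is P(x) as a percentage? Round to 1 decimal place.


P(x) = 1/(1 + e^(-0.53*(33 - 30)))
Exponent = -0.53 * 3 = -1.59
e^(-1.59) = 0.203926
P = 1/(1 + 0.203926) = 0.830616
Percentage = 83.1


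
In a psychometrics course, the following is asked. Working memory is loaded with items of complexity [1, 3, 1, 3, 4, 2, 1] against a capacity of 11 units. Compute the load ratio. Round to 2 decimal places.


Total complexity = 1 + 3 + 1 + 3 + 4 + 2 + 1 = 15
Load = total / capacity = 15 / 11
= 1.36


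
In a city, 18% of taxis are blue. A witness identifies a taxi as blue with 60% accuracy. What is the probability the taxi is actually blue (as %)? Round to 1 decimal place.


P(blue | says blue) = P(says blue | blue)*P(blue) / [P(says blue | blue)*P(blue) + P(says blue | not blue)*P(not blue)]
Numerator = 0.6 * 0.18 = 0.108
False identification = 0.4 * 0.82 = 0.328
P = 0.108 / (0.108 + 0.328)
= 0.108 / 0.436
As percentage = 24.8


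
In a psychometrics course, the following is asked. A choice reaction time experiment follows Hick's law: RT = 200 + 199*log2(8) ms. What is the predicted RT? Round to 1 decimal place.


RT = 200 + 199 * log2(8)
log2(8) = 3.0
RT = 200 + 199 * 3.0
= 200 + 597.0
= 797.0 ms


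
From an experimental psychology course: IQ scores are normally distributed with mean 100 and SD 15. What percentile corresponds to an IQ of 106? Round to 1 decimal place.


z = (IQ - mean) / SD
z = (106 - 100) / 15 = 0.4
Percentile = Phi(0.4) * 100
Phi(0.4) = 0.655422
= 65.5


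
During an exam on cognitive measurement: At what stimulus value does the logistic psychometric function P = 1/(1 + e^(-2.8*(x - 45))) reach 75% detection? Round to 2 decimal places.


At P = 0.75: 0.75 = 1/(1 + e^(-k*(x-x0)))
Solving: e^(-k*(x-x0)) = 1/3
x = x0 + ln(3)/k
ln(3) = 1.0986
x = 45 + 1.0986/2.8
= 45 + 0.3924
= 45.39


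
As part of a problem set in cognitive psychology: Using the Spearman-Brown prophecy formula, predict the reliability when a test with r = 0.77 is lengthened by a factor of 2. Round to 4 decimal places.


r_new = n*r / (1 + (n-1)*r)
Numerator = 2 * 0.77 = 1.54
Denominator = 1 + 1 * 0.77 = 1.77
r_new = 1.54 / 1.77
= 0.8701


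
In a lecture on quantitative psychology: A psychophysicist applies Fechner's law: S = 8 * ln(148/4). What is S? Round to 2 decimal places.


S = 8 * ln(148/4)
I/I0 = 37.0
ln(37.0) = 3.6109
S = 8 * 3.6109
= 28.89


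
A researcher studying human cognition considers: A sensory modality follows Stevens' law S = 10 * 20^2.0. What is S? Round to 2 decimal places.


S = 10 * 20^2.0
20^2.0 = 400.0
S = 10 * 400.0
= 4000.00


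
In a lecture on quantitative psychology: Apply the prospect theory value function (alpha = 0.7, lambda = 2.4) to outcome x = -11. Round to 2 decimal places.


Since x = -11 < 0, use v(x) = -lambda*(-x)^alpha
(-x) = 11
11^0.7 = 5.3577
v(-11) = -2.4 * 5.3577
= -12.86


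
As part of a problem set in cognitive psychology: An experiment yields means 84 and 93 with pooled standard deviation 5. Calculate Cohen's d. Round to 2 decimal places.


Cohen's d = (M1 - M2) / S_pooled
= (84 - 93) / 5
= -9 / 5
= -1.80


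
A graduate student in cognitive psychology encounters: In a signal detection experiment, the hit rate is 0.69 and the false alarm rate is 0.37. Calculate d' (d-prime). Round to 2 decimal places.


d' = z(HR) - z(FAR)
z(0.69) = 0.4959
z(0.37) = -0.3319
d' = 0.4959 - -0.3319
= 0.83


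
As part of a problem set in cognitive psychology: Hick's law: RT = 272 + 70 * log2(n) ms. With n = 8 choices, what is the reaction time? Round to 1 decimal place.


RT = 272 + 70 * log2(8)
log2(8) = 3.0
RT = 272 + 70 * 3.0
= 272 + 210.0
= 482.0 ms


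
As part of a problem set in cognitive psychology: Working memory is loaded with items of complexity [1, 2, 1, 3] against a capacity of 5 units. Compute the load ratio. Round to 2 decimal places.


Total complexity = 1 + 2 + 1 + 3 = 7
Load = total / capacity = 7 / 5
= 1.40


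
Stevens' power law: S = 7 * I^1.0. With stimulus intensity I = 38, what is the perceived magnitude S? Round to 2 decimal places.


S = 7 * 38^1.0
38^1.0 = 38.0
S = 7 * 38.0
= 266.00


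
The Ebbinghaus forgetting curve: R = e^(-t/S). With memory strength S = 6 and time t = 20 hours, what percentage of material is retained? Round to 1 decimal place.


R = e^(-t/S)
-t/S = -20/6 = -3.333333
R = e^(-3.333333) = 0.035674
Percentage = 0.035674 * 100
= 3.6


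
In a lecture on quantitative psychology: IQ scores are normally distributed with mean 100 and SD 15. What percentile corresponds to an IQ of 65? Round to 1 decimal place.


z = (IQ - mean) / SD
z = (65 - 100) / 15 = -2.3333
Percentile = Phi(-2.3333) * 100
Phi(-2.3333) = 0.009816
= 1.0


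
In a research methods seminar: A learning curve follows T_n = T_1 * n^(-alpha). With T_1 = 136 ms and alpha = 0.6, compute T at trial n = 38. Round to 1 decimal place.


T_n = 136 * 38^(-0.6)
38^(-0.6) = 0.112753
T_n = 136 * 0.112753
= 15.3 ms


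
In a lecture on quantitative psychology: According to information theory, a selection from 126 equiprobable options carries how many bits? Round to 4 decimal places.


H = log2(n)
H = log2(126)
= 6.9773


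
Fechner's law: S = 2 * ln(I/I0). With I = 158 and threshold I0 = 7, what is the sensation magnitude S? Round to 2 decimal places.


S = 2 * ln(158/7)
I/I0 = 22.571429
ln(22.571429) = 3.1167
S = 2 * 3.1167
= 6.23


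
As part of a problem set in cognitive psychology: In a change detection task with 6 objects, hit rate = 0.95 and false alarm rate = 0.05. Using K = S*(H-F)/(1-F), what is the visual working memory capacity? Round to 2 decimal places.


K = S * (H - F) / (1 - F)
H - F = 0.9
1 - F = 0.95
K = 6 * 0.9 / 0.95
= 5.68


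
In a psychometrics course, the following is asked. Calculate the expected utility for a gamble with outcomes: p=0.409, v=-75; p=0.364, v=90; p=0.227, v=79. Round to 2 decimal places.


EU = sum(p_i * v_i)
0.409 * -75 = -30.675
0.364 * 90 = 32.76
0.227 * 79 = 17.933
EU = -30.675 + 32.76 + 17.933
= 20.02


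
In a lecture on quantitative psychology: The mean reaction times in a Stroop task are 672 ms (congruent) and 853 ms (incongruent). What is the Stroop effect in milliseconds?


Stroop effect = RT(incongruent) - RT(congruent)
= 853 - 672
= 181 ms


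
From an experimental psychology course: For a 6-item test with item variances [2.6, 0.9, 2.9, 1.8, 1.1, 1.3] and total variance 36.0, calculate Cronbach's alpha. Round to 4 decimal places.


alpha = (k/(k-1)) * (1 - sum(s_i^2)/s_total^2)
sum(item variances) = 10.6
k/(k-1) = 6/5 = 1.2
1 - 10.6/36.0 = 1 - 0.294444 = 0.705556
alpha = 1.2 * 0.705556
= 0.8467


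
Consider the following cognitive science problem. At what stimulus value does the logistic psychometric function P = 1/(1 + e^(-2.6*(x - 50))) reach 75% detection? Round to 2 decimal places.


At P = 0.75: 0.75 = 1/(1 + e^(-k*(x-x0)))
Solving: e^(-k*(x-x0)) = 1/3
x = x0 + ln(3)/k
ln(3) = 1.0986
x = 50 + 1.0986/2.6
= 50 + 0.4225
= 50.42


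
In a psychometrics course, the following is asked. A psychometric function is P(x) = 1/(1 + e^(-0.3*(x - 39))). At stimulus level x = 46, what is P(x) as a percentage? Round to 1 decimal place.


P(x) = 1/(1 + e^(-0.3*(46 - 39)))
Exponent = -0.3 * 7 = -2.1
e^(-2.1) = 0.122456
P = 1/(1 + 0.122456) = 0.890904
Percentage = 89.1


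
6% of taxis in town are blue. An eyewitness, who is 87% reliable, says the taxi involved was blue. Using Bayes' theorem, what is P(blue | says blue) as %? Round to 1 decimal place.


P(blue | says blue) = P(says blue | blue)*P(blue) / [P(says blue | blue)*P(blue) + P(says blue | not blue)*P(not blue)]
Numerator = 0.87 * 0.06 = 0.0522
False identification = 0.13 * 0.94 = 0.1222
P = 0.0522 / (0.0522 + 0.1222)
= 0.0522 / 0.1744
As percentage = 29.9


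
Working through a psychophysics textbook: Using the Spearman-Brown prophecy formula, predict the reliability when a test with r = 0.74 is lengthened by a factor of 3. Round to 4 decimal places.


r_new = n*r / (1 + (n-1)*r)
Numerator = 3 * 0.74 = 2.22
Denominator = 1 + 2 * 0.74 = 2.48
r_new = 2.22 / 2.48
= 0.8952


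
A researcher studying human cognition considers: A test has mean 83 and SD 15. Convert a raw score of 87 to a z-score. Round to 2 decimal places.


z = (X - mu) / sigma
= (87 - 83) / 15
= 4 / 15
= 0.27


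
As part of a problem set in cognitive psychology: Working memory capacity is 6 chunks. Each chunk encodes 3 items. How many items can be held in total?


Total items = chunks * items_per_chunk
= 6 * 3
= 18


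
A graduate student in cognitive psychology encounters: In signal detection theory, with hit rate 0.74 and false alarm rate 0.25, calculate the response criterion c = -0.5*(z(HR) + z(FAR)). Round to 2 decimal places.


c = -0.5 * (z(HR) + z(FAR))
z(0.74) = 0.6433
z(0.25) = -0.6745
c = -0.5 * (0.6433 + -0.6745)
= -0.5 * -0.0312
= 0.02


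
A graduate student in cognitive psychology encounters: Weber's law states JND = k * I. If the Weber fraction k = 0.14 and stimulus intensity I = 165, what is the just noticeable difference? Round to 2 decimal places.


JND = k * I
JND = 0.14 * 165
= 23.10


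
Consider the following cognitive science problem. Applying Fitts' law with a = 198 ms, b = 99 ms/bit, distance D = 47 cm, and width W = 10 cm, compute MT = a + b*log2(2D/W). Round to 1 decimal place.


MT = 198 + 99 * log2(2*47/10)
2D/W = 9.4
log2(9.4) = 3.2327
MT = 198 + 99 * 3.2327
= 518.0 ms


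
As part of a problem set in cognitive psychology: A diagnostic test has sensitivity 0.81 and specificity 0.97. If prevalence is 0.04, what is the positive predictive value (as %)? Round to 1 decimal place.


PPV = (sens * prev) / (sens * prev + (1-spec) * (1-prev))
Numerator = 0.81 * 0.04 = 0.0324
P(positive and no disease) = (1 - spec) * (1 - prev) = (1 - 0.97) * (1 - 0.04) = 0.0288
Denominator = 0.0324 + 0.0288 = 0.0612
PPV = 0.0324 / 0.0612 = 0.529412
As percentage = 52.9


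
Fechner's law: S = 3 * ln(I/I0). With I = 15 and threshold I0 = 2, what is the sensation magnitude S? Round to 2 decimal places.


S = 3 * ln(15/2)
I/I0 = 7.5
ln(7.5) = 2.0149
S = 3 * 2.0149
= 6.04


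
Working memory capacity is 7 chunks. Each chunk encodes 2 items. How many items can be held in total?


Total items = chunks * items_per_chunk
= 7 * 2
= 14


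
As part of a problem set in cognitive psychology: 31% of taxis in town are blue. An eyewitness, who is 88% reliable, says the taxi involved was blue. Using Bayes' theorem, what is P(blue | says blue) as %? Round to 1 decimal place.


P(blue | says blue) = P(says blue | blue)*P(blue) / [P(says blue | blue)*P(blue) + P(says blue | not blue)*P(not blue)]
Numerator = 0.88 * 0.31 = 0.2728
False identification = 0.12 * 0.69 = 0.0828
P = 0.2728 / (0.2728 + 0.0828)
= 0.2728 / 0.3556
As percentage = 76.7


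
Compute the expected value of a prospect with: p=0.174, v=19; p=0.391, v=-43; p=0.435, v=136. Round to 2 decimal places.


EU = sum(p_i * v_i)
0.174 * 19 = 3.306
0.391 * -43 = -16.813
0.435 * 136 = 59.16
EU = 3.306 + -16.813 + 59.16
= 45.65


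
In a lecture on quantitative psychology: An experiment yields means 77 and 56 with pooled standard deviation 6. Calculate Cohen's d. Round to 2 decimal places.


Cohen's d = (M1 - M2) / S_pooled
= (77 - 56) / 6
= 21 / 6
= 3.50


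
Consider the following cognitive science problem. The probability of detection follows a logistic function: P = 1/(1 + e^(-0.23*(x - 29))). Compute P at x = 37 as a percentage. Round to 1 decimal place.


P(x) = 1/(1 + e^(-0.23*(37 - 29)))
Exponent = -0.23 * 8 = -1.84
e^(-1.84) = 0.158817
P = 1/(1 + 0.158817) = 0.862949
Percentage = 86.3


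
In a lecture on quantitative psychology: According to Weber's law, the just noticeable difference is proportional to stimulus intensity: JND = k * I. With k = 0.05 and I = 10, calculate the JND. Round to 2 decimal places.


JND = k * I
JND = 0.05 * 10
= 0.50


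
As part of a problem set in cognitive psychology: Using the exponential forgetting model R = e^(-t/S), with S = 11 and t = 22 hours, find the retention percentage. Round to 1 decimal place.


R = e^(-t/S)
-t/S = -22/11 = -2.0
R = e^(-2.0) = 0.135335
Percentage = 0.135335 * 100
= 13.5


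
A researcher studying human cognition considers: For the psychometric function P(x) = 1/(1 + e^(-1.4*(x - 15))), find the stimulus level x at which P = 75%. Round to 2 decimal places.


At P = 0.75: 0.75 = 1/(1 + e^(-k*(x-x0)))
Solving: e^(-k*(x-x0)) = 1/3
x = x0 + ln(3)/k
ln(3) = 1.0986
x = 15 + 1.0986/1.4
= 15 + 0.7847
= 15.78


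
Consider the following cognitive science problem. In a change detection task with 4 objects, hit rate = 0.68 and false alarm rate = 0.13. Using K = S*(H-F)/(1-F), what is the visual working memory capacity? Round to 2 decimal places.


K = S * (H - F) / (1 - F)
H - F = 0.55
1 - F = 0.87
K = 4 * 0.55 / 0.87
= 2.53


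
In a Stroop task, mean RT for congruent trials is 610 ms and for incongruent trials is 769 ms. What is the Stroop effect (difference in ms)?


Stroop effect = RT(incongruent) - RT(congruent)
= 769 - 610
= 159 ms


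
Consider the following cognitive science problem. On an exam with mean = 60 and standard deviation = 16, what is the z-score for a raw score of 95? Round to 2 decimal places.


z = (X - mu) / sigma
= (95 - 60) / 16
= 35 / 16
= 2.19


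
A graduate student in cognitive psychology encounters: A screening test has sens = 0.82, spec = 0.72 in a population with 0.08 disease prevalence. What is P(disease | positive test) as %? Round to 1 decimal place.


PPV = (sens * prev) / (sens * prev + (1-spec) * (1-prev))
Numerator = 0.82 * 0.08 = 0.0656
P(positive and no disease) = (1 - spec) * (1 - prev) = (1 - 0.72) * (1 - 0.08) = 0.2576
Denominator = 0.0656 + 0.2576 = 0.3232
PPV = 0.0656 / 0.3232 = 0.20297
As percentage = 20.3


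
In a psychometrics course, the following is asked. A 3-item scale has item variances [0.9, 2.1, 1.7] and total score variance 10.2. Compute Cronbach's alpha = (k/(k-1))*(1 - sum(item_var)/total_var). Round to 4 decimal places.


alpha = (k/(k-1)) * (1 - sum(s_i^2)/s_total^2)
sum(item variances) = 4.7
k/(k-1) = 3/2 = 1.5
1 - 4.7/10.2 = 1 - 0.460784 = 0.539216
alpha = 1.5 * 0.539216
= 0.8088


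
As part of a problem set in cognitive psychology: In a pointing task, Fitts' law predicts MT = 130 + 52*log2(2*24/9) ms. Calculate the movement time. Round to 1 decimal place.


MT = 130 + 52 * log2(2*24/9)
2D/W = 5.333333
log2(5.333333) = 2.415
MT = 130 + 52 * 2.415
= 255.6 ms


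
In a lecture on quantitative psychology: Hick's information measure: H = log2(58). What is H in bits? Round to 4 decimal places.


H = log2(n)
H = log2(58)
= 5.8580


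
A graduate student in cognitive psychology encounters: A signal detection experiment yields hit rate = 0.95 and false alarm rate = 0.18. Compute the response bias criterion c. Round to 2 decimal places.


c = -0.5 * (z(HR) + z(FAR))
z(0.95) = 1.6449
z(0.18) = -0.9154
c = -0.5 * (1.6449 + -0.9154)
= -0.5 * 0.7295
= -0.36


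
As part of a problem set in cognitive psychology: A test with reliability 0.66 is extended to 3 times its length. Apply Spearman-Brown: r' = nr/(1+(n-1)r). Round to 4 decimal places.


r_new = n*r / (1 + (n-1)*r)
Numerator = 3 * 0.66 = 1.98
Denominator = 1 + 2 * 0.66 = 2.32
r_new = 1.98 / 2.32
= 0.8534


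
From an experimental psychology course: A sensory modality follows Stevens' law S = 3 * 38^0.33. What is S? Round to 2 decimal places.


S = 3 * 38^0.33
38^0.33 = 3.3215
S = 3 * 3.3215
= 9.96


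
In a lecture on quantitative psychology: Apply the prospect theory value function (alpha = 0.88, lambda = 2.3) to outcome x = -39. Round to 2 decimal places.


Since x = -39 < 0, use v(x) = -lambda*(-x)^alpha
(-x) = 39
39^0.88 = 25.1268
v(-39) = -2.3 * 25.1268
= -57.79


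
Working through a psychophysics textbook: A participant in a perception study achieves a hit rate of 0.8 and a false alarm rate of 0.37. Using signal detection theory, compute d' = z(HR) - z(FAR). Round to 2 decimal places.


d' = z(HR) - z(FAR)
z(0.8) = 0.8416
z(0.37) = -0.3319
d' = 0.8416 - -0.3319
= 1.17


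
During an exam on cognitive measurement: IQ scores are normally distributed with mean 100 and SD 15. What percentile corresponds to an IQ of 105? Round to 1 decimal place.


z = (IQ - mean) / SD
z = (105 - 100) / 15 = 0.3333
Percentile = Phi(0.3333) * 100
Phi(0.3333) = 0.630546
= 63.1


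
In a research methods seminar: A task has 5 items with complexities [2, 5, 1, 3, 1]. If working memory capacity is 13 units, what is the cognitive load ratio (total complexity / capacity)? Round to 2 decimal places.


Total complexity = 2 + 5 + 1 + 3 + 1 = 12
Load = total / capacity = 12 / 13
= 0.92


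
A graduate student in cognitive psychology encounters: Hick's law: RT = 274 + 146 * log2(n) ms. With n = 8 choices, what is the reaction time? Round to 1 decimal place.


RT = 274 + 146 * log2(8)
log2(8) = 3.0
RT = 274 + 146 * 3.0
= 274 + 438.0
= 712.0 ms


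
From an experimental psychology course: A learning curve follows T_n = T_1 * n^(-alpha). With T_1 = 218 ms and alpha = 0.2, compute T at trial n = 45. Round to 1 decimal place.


T_n = 218 * 45^(-0.2)
45^(-0.2) = 0.467044
T_n = 218 * 0.467044
= 101.8 ms


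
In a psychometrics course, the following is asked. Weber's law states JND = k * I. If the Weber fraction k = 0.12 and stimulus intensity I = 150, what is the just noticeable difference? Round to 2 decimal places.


JND = k * I
JND = 0.12 * 150
= 18.00


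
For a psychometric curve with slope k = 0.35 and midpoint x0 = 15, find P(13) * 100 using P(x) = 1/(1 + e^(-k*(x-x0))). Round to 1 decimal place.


P(x) = 1/(1 + e^(-0.35*(13 - 15)))
Exponent = -0.35 * -2 = 0.7
e^(0.7) = 2.013753
P = 1/(1 + 2.013753) = 0.331812
Percentage = 33.2


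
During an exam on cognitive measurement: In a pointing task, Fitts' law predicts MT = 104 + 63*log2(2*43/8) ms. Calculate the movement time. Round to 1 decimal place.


MT = 104 + 63 * log2(2*43/8)
2D/W = 10.75
log2(10.75) = 3.4263
MT = 104 + 63 * 3.4263
= 319.9 ms


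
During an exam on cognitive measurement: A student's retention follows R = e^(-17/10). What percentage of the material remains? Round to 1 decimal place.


R = e^(-t/S)
-t/S = -17/10 = -1.7
R = e^(-1.7) = 0.182684
Percentage = 0.182684 * 100
= 18.3


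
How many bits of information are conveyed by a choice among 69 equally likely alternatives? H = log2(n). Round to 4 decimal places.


H = log2(n)
H = log2(69)
= 6.1085


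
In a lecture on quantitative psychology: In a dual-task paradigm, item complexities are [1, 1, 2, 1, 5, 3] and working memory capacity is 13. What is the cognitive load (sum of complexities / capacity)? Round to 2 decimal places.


Total complexity = 1 + 1 + 2 + 1 + 5 + 3 = 13
Load = total / capacity = 13 / 13
= 1.00


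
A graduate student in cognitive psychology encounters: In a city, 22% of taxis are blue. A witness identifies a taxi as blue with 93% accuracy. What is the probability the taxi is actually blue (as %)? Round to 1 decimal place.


P(blue | says blue) = P(says blue | blue)*P(blue) / [P(says blue | blue)*P(blue) + P(says blue | not blue)*P(not blue)]
Numerator = 0.93 * 0.22 = 0.2046
False identification = 0.07 * 0.78 = 0.0546
P = 0.2046 / (0.2046 + 0.0546)
= 0.2046 / 0.2592
As percentage = 78.9


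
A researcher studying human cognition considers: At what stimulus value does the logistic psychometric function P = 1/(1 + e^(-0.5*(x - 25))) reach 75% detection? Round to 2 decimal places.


At P = 0.75: 0.75 = 1/(1 + e^(-k*(x-x0)))
Solving: e^(-k*(x-x0)) = 1/3
x = x0 + ln(3)/k
ln(3) = 1.0986
x = 25 + 1.0986/0.5
= 25 + 2.1972
= 27.20


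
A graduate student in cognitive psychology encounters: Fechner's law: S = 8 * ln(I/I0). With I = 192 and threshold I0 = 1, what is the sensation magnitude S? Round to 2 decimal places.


S = 8 * ln(192/1)
I/I0 = 192.0
ln(192.0) = 5.2575
S = 8 * 5.2575
= 42.06


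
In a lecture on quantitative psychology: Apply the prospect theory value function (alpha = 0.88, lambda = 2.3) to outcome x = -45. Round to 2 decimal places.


Since x = -45 < 0, use v(x) = -lambda*(-x)^alpha
(-x) = 45
45^0.88 = 28.4988
v(-45) = -2.3 * 28.4988
= -65.55


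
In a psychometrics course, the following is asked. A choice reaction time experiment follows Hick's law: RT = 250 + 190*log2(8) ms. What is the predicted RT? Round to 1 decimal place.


RT = 250 + 190 * log2(8)
log2(8) = 3.0
RT = 250 + 190 * 3.0
= 250 + 570.0
= 820.0 ms


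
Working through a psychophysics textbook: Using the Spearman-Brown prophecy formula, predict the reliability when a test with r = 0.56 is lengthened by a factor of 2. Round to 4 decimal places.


r_new = n*r / (1 + (n-1)*r)
Numerator = 2 * 0.56 = 1.12
Denominator = 1 + 1 * 0.56 = 1.56
r_new = 1.12 / 1.56
= 0.7179


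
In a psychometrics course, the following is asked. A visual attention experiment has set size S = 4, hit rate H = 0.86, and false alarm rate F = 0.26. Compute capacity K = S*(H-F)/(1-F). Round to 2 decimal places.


K = S * (H - F) / (1 - F)
H - F = 0.6
1 - F = 0.74
K = 4 * 0.6 / 0.74
= 3.24


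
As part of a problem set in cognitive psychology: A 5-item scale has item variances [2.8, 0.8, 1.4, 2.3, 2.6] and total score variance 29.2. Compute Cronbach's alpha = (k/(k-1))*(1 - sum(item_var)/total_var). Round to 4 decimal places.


alpha = (k/(k-1)) * (1 - sum(s_i^2)/s_total^2)
sum(item variances) = 9.9
k/(k-1) = 5/4 = 1.25
1 - 9.9/29.2 = 1 - 0.339041 = 0.660959
alpha = 1.25 * 0.660959
= 0.8262


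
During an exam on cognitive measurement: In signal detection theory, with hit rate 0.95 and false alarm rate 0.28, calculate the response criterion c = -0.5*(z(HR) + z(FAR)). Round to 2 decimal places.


c = -0.5 * (z(HR) + z(FAR))
z(0.95) = 1.6449
z(0.28) = -0.5828
c = -0.5 * (1.6449 + -0.5828)
= -0.5 * 1.0621
= -0.53


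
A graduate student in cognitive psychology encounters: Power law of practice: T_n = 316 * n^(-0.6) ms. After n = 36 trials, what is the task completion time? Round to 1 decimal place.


T_n = 316 * 36^(-0.6)
36^(-0.6) = 0.116471
T_n = 316 * 0.116471
= 36.8 ms


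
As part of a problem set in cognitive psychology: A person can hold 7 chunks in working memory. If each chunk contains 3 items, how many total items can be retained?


Total items = chunks * items_per_chunk
= 7 * 3
= 21


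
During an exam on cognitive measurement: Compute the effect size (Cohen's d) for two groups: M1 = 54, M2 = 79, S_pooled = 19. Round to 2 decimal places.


Cohen's d = (M1 - M2) / S_pooled
= (54 - 79) / 19
= -25 / 19
= -1.32


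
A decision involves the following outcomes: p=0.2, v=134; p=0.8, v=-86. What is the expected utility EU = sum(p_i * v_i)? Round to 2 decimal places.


EU = sum(p_i * v_i)
0.2 * 134 = 26.8
0.8 * -86 = -68.8
EU = 26.8 + -68.8
= -42.00


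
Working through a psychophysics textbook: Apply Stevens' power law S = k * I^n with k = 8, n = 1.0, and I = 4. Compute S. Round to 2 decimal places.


S = 8 * 4^1.0
4^1.0 = 4.0
S = 8 * 4.0
= 32.00


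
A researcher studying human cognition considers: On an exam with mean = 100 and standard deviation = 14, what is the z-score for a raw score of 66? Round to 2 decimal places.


z = (X - mu) / sigma
= (66 - 100) / 14
= -34 / 14
= -2.43


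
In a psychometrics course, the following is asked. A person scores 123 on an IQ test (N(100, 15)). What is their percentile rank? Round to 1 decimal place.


z = (IQ - mean) / SD
z = (123 - 100) / 15 = 1.5333
Percentile = Phi(1.5333) * 100
Phi(1.5333) = 0.937399
= 93.7


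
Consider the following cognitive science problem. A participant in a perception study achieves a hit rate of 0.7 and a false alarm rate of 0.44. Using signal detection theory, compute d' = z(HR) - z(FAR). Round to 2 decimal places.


d' = z(HR) - z(FAR)
z(0.7) = 0.5244
z(0.44) = -0.151
d' = 0.5244 - -0.151
= 0.68


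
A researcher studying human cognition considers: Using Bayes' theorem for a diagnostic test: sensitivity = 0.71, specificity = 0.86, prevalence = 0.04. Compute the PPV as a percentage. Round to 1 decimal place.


PPV = (sens * prev) / (sens * prev + (1-spec) * (1-prev))
Numerator = 0.71 * 0.04 = 0.0284
P(positive and no disease) = (1 - spec) * (1 - prev) = (1 - 0.86) * (1 - 0.04) = 0.1344
Denominator = 0.0284 + 0.1344 = 0.1628
PPV = 0.0284 / 0.1628 = 0.174447
As percentage = 17.4


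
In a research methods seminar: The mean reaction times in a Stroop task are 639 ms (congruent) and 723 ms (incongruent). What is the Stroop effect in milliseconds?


Stroop effect = RT(incongruent) - RT(congruent)
= 723 - 639
= 84 ms


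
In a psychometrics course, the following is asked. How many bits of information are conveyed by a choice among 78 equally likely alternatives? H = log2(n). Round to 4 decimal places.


H = log2(n)
H = log2(78)
= 6.2854


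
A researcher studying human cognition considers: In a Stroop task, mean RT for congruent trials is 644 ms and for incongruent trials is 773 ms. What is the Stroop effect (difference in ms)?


Stroop effect = RT(incongruent) - RT(congruent)
= 773 - 644
= 129 ms


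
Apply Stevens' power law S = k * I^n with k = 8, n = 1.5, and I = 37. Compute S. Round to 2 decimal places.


S = 8 * 37^1.5
37^1.5 = 225.0622
S = 8 * 225.0622
= 1800.50


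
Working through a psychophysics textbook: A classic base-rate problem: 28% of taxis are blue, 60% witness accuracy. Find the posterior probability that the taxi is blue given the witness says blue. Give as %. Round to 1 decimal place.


P(blue | says blue) = P(says blue | blue)*P(blue) / [P(says blue | blue)*P(blue) + P(says blue | not blue)*P(not blue)]
Numerator = 0.6 * 0.28 = 0.168
False identification = 0.4 * 0.72 = 0.288
P = 0.168 / (0.168 + 0.288)
= 0.168 / 0.456
As percentage = 36.8


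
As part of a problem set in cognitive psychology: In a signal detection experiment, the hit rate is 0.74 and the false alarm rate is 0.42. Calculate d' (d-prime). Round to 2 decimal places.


d' = z(HR) - z(FAR)
z(0.74) = 0.6433
z(0.42) = -0.2019
d' = 0.6433 - -0.2019
= 0.85


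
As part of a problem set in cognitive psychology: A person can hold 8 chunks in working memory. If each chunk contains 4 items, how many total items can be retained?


Total items = chunks * items_per_chunk
= 8 * 4
= 32


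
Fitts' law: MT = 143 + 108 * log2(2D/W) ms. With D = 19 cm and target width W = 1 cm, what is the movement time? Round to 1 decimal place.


MT = 143 + 108 * log2(2*19/1)
2D/W = 38.0
log2(38.0) = 5.2479
MT = 143 + 108 * 5.2479
= 709.8 ms


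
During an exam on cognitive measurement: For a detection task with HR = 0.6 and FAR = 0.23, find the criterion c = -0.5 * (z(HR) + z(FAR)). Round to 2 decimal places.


c = -0.5 * (z(HR) + z(FAR))
z(0.6) = 0.2533
z(0.23) = -0.7388
c = -0.5 * (0.2533 + -0.7388)
= -0.5 * -0.4855
= 0.24


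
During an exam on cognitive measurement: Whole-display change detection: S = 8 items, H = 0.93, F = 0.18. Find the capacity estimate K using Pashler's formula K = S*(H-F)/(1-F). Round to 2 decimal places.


K = S * (H - F) / (1 - F)
H - F = 0.75
1 - F = 0.82
K = 8 * 0.75 / 0.82
= 7.32


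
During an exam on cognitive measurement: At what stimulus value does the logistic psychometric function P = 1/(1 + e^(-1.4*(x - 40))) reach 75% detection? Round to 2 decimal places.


At P = 0.75: 0.75 = 1/(1 + e^(-k*(x-x0)))
Solving: e^(-k*(x-x0)) = 1/3
x = x0 + ln(3)/k
ln(3) = 1.0986
x = 40 + 1.0986/1.4
= 40 + 0.7847
= 40.78


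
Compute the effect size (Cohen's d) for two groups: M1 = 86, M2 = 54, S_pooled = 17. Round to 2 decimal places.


Cohen's d = (M1 - M2) / S_pooled
= (86 - 54) / 17
= 32 / 17
= 1.88


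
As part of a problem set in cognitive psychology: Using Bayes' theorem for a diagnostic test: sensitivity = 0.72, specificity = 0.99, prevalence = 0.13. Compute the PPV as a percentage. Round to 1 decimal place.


PPV = (sens * prev) / (sens * prev + (1-spec) * (1-prev))
Numerator = 0.72 * 0.13 = 0.0936
P(positive and no disease) = (1 - spec) * (1 - prev) = (1 - 0.99) * (1 - 0.13) = 0.0087
Denominator = 0.0936 + 0.0087 = 0.1023
PPV = 0.0936 / 0.1023 = 0.914956
As percentage = 91.5
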